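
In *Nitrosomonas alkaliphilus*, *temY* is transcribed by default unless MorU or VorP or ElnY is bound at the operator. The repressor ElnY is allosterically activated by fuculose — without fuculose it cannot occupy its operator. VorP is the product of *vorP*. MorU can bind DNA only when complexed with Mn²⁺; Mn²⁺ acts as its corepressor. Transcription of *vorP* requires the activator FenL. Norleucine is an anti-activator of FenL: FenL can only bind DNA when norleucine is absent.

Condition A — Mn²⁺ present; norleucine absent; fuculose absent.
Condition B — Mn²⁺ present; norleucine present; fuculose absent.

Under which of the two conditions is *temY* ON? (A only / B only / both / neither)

neither

Condition A:
Mn²⁺ is present, so MorU is active.
Norleucine is absent, so FenL is active.
No repressor is bound and FenL is active, so *vorP* is transcribed.
So VorP is produced and active.
Fuculose is absent, so ElnY is inactive.
With repressor MorU bound, *temY* is not transcribed.
→ *temY* is OFF in A.
Condition B:
Mn²⁺ is present, so MorU is active.
Norleucine is present, so FenL is inactive.
Required activator FenL is absent, so *vorP* is not transcribed.
So VorP is not produced.
Fuculose is absent, so ElnY is inactive.
With repressor MorU bound, *temY* is not transcribed.
→ *temY* is OFF in B.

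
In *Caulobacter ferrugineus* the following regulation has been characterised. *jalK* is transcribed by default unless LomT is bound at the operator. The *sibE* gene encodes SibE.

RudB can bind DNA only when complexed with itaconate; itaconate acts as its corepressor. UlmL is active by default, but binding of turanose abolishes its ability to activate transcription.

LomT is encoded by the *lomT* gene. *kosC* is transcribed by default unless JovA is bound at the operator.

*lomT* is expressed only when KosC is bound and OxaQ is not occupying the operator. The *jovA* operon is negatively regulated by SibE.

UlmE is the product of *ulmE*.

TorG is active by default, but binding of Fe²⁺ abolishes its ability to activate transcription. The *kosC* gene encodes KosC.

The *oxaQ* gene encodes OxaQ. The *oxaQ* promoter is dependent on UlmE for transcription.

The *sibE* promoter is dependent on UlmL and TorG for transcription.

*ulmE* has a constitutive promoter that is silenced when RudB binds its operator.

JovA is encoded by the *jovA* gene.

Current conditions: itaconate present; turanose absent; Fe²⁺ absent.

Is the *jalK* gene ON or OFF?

OFF

Turanose is absent, so UlmL is active.
Fe²⁺ is absent, so TorG is active.
No repressor is bound and UlmL and TorG are active, so *sibE* is transcribed.
So SibE is produced and active.
With repressor SibE bound, *jovA* is not transcribed.
So JovA is not produced.
With no repressor bound, *kosC* is transcribed.
So KosC is produced and active.
Itaconate is present, so RudB is active.
With repressor RudB bound, *ulmE* is not transcribed.
So UlmE is not produced.
Required activator UlmE is absent, so *oxaQ* is not transcribed.
So OxaQ is not produced.
No repressor is bound and KosC is active, so *lomT* is transcribed.
So LomT is produced and active.
With repressor LomT bound, *jalK* is not transcribed.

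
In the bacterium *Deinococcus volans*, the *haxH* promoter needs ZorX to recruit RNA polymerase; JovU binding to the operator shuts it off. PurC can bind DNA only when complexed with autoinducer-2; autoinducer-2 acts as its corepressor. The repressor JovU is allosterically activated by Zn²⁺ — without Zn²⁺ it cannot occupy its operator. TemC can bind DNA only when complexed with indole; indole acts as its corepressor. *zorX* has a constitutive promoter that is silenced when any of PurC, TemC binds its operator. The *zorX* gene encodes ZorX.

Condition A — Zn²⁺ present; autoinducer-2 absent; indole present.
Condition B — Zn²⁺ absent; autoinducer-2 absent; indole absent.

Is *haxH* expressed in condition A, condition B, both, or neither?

Condition A:
Zn²⁺ is present, so JovU is active.
Autoinducer-2 is absent, so PurC is inactive.
Indole is present, so TemC is active.
With repressor TemC bound, *zorX* is not transcribed.
So ZorX is not produced.
With repressor JovU bound, *haxH* is not transcribed.
→ *haxH* is OFF in A.
Condition B:
Zn²⁺ is absent, so JovU is inactive.
Autoinducer-2 is absent, so PurC is inactive.
Indole is absent, so TemC is inactive.
With no repressor bound, *zorX* is transcribed.
So ZorX is produced and active.
No repressor is bound and ZorX is active, so *haxH* is transcribed.
→ *haxH* is ON in B.

B only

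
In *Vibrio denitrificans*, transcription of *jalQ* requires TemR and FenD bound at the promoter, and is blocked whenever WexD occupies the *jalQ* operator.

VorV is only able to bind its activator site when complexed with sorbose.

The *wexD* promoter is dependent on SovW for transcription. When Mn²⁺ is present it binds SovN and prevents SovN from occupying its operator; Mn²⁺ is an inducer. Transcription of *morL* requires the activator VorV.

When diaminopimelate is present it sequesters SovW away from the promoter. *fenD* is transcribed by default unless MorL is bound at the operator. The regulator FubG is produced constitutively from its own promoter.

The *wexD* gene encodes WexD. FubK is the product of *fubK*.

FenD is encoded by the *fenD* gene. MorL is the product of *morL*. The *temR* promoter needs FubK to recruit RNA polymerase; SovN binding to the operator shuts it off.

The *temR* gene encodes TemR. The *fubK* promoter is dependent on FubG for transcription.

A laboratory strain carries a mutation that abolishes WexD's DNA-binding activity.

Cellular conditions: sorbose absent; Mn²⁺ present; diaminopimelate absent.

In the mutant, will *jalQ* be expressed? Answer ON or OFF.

Mn²⁺ is present, so SovN is inactive.
FubG is produced constitutively and is active.
No repressor is bound and FubG is active, so *fubK* is transcribed.
So FubK is produced and active.
No repressor is bound and FubK is active, so *temR* is transcribed.
So TemR is produced and active.
Sorbose is absent, so VorV is inactive.
Required activator VorV is absent, so *morL* is not transcribed.
So MorL is not produced.
With no repressor bound, *fenD* is transcribed.
So FenD is produced and active.
WexD is non-functional in this strain, so it has no effect.
No repressor is bound and TemR and FenD are active, so *jalQ* is transcribed.

ON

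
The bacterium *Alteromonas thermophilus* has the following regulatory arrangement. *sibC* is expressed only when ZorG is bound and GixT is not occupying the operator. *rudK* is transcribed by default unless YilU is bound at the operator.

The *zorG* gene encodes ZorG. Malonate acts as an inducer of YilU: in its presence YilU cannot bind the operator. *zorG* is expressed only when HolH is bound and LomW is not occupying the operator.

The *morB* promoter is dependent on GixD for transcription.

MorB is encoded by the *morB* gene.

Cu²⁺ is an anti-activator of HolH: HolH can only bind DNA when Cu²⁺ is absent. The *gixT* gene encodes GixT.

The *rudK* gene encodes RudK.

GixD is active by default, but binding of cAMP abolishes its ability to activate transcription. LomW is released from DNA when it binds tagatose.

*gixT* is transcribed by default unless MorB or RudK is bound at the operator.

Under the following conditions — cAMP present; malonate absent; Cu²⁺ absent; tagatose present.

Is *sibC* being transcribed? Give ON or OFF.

OFF

Tagatose is present, so LomW is inactive.
Cu²⁺ is absent, so HolH is active.
No repressor is bound and HolH is active, so *zorG* is transcribed.
So ZorG is produced and active.
cAMP is present, so GixD is inactive.
Required activator GixD is absent, so *morB* is not transcribed.
So MorB is not produced.
Malonate is absent, so YilU is active.
With repressor YilU bound, *rudK* is not transcribed.
So RudK is not produced.
With no repressor bound, *gixT* is transcribed.
So GixT is produced and active.
With repressor GixT bound, *sibC* is not transcribed.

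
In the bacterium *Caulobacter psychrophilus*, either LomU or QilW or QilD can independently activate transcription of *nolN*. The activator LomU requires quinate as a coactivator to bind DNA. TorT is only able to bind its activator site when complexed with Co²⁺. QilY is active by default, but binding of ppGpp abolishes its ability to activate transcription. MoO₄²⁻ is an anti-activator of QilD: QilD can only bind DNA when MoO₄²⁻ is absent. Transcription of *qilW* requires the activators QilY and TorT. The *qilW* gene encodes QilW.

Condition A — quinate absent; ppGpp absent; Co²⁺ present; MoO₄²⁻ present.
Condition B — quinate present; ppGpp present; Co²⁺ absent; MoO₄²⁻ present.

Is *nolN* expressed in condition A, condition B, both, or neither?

Condition A:
Quinate is absent, so LomU is inactive.
ppGpp is absent, so QilY is active.
Co²⁺ is present, so TorT is active.
No repressor is bound and QilY and TorT are active, so *qilW* is transcribed.
So QilW is produced and active.
MoO₄²⁻ is present, so QilD is inactive.
Activator QilW is present, so *nolN* is transcribed.
→ *nolN* is ON in A.
Condition B:
Quinate is present, so LomU is active.
ppGpp is present, so QilY is inactive.
Co²⁺ is absent, so TorT is inactive.
Required activator QilY is absent, so *qilW* is not transcribed.
So QilW is not produced.
MoO₄²⁻ is present, so QilD is inactive.
Activator LomU is present, so *nolN* is transcribed.
→ *nolN* is ON in B.

both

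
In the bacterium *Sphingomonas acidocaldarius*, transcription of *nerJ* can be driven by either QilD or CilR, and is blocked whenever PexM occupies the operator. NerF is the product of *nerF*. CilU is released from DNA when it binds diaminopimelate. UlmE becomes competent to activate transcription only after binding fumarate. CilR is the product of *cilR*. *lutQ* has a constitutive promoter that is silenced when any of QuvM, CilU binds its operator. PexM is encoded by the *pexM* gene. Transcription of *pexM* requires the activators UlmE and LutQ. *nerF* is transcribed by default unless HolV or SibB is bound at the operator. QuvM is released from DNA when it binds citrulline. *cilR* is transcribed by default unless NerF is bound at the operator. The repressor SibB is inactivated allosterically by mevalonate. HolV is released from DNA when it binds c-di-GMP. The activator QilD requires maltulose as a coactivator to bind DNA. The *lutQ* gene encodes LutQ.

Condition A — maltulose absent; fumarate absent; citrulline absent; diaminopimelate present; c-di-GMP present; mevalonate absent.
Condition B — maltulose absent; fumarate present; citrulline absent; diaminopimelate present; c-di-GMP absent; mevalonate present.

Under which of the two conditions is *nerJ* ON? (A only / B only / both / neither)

Condition A:
Maltulose is absent, so QilD is inactive.
Fumarate is absent, so UlmE is inactive.
Citrulline is absent, so QuvM is active.
Diaminopimelate is present, so CilU is inactive.
With repressor QuvM bound, *lutQ* is not transcribed.
So LutQ is not produced.
Required activator UlmE is absent, so *pexM* is not transcribed.
So PexM is not produced.
c-di-GMP is present, so HolV is inactive.
Mevalonate is absent, so SibB is active.
With repressor SibB bound, *nerF* is not transcribed.
So NerF is not produced.
With no repressor bound, *cilR* is transcribed.
So CilR is produced and active.
Activator CilR is present, so *nerJ* is transcribed.
→ *nerJ* is ON in A.
Condition B:
Maltulose is absent, so QilD is inactive.
Fumarate is present, so UlmE is active.
Citrulline is absent, so QuvM is active.
Diaminopimelate is present, so CilU is inactive.
With repressor QuvM bound, *lutQ* is not transcribed.
So LutQ is not produced.
Required activator LutQ is absent, so *pexM* is not transcribed.
So PexM is not produced.
c-di-GMP is absent, so HolV is active.
Mevalonate is present, so SibB is inactive.
With repressor HolV bound, *nerF* is not transcribed.
So NerF is not produced.
With no repressor bound, *cilR* is transcribed.
So CilR is produced and active.
Activator CilR is present, so *nerJ* is transcribed.
→ *nerJ* is ON in B.

both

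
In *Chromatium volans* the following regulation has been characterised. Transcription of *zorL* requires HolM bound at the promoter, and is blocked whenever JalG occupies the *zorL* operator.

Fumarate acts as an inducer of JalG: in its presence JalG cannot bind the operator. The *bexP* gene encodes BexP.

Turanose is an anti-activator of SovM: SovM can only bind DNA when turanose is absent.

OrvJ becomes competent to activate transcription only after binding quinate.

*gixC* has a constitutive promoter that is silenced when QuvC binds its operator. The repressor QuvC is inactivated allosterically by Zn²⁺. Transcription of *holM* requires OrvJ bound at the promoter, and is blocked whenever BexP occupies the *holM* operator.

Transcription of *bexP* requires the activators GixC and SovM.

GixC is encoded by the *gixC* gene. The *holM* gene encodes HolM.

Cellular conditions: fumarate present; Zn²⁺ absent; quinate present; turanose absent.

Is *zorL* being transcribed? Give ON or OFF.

ON

Fumarate is present, so JalG is inactive.
Zn²⁺ is absent, so QuvC is active.
With repressor QuvC bound, *gixC* is not transcribed.
So GixC is not produced.
Turanose is absent, so SovM is active.
Required activator GixC is absent, so *bexP* is not transcribed.
So BexP is not produced.
Quinate is present, so OrvJ is active.
No repressor is bound and OrvJ is active, so *holM* is transcribed.
So HolM is produced and active.
No repressor is bound and HolM is active, so *zorL* is transcribed.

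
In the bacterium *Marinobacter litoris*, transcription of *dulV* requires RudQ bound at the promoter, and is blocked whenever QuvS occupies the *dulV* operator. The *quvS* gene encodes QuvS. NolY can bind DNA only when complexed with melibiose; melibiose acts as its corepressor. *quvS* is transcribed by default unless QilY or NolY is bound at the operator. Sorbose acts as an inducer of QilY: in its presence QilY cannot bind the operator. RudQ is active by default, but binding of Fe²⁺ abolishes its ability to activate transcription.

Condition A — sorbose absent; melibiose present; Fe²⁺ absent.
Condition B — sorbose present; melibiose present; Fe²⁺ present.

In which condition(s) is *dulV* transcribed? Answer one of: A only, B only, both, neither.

Condition A:
Sorbose is absent, so QilY is active.
Melibiose is present, so NolY is active.
With repressor QilY bound, *quvS* is not transcribed.
So QuvS is not produced.
Fe²⁺ is absent, so RudQ is active.
No repressor is bound and RudQ is active, so *dulV* is transcribed.
→ *dulV* is ON in A.
Condition B:
Sorbose is present, so QilY is inactive.
Melibiose is present, so NolY is active.
With repressor NolY bound, *quvS* is not transcribed.
So QuvS is not produced.
Fe²⁺ is present, so RudQ is inactive.
Required activator RudQ is absent, so *dulV* is not transcribed.
→ *dulV* is OFF in B.

A only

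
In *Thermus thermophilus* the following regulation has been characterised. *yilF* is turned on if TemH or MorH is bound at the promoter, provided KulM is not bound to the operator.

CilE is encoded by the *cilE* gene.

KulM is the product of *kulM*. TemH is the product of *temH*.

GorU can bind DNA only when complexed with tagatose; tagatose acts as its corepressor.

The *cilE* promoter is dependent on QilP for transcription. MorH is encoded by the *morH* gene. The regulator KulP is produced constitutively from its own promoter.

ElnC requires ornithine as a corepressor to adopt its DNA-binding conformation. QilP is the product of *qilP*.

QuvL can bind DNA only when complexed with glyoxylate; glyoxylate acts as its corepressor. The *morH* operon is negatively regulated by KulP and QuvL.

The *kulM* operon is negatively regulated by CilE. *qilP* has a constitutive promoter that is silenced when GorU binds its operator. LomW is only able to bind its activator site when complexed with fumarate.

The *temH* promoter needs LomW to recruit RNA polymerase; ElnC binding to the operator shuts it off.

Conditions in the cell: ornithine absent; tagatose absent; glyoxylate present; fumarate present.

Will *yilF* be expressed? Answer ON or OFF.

Ornithine is absent, so ElnC is inactive.
Fumarate is present, so LomW is active.
No repressor is bound and LomW is active, so *temH* is transcribed.
So TemH is produced and active.
KulP is produced constitutively and is active.
Glyoxylate is present, so QuvL is active.
With repressor KulP bound, *morH* is not transcribed.
So MorH is not produced.
Tagatose is absent, so GorU is inactive.
With no repressor bound, *qilP* is transcribed.
So QilP is produced and active.
No repressor is bound and QilP is active, so *cilE* is transcribed.
So CilE is produced and active.
With repressor CilE bound, *kulM* is not transcribed.
So KulM is not produced.
Activator TemH is present, so *yilF* is transcribed.

ON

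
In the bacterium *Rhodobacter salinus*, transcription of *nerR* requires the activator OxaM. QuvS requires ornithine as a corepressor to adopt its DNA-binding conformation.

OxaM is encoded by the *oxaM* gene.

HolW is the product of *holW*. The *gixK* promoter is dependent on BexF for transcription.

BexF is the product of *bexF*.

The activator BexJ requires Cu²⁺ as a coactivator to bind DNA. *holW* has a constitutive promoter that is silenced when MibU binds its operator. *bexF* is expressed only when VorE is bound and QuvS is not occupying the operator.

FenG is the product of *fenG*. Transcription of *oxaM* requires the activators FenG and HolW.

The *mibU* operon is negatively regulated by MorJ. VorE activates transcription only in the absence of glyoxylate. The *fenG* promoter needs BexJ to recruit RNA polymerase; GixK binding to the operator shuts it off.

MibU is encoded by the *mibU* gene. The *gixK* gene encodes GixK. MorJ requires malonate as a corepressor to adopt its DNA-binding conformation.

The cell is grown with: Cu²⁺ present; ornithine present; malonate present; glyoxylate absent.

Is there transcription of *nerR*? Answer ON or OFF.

ON

Glyoxylate is absent, so VorE is active.
Ornithine is present, so QuvS is active.
With repressor QuvS bound, *bexF* is not transcribed.
So BexF is not produced.
Required activator BexF is absent, so *gixK* is not transcribed.
So GixK is not produced.
Cu²⁺ is present, so BexJ is active.
No repressor is bound and BexJ is active, so *fenG* is transcribed.
So FenG is produced and active.
Malonate is present, so MorJ is active.
With repressor MorJ bound, *mibU* is not transcribed.
So MibU is not produced.
With no repressor bound, *holW* is transcribed.
So HolW is produced and active.
No repressor is bound and FenG and HolW are active, so *oxaM* is transcribed.
So OxaM is produced and active.
No repressor is bound and OxaM is active, so *nerR* is transcribed.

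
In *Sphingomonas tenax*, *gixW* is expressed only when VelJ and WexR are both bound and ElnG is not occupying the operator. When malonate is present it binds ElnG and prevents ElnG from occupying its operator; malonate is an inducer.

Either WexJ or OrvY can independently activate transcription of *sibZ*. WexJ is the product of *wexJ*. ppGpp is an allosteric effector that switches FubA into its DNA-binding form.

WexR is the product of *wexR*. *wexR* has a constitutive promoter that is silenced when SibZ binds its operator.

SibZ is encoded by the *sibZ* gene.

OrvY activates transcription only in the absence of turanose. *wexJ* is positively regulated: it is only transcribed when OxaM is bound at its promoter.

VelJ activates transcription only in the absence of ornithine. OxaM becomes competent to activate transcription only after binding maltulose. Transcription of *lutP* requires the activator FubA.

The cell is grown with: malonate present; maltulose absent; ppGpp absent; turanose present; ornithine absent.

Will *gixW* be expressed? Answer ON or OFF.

Ornithine is absent, so VelJ is active.
Maltulose is absent, so OxaM is inactive.
Required activator OxaM is absent, so *wexJ* is not transcribed.
So WexJ is not produced.
Turanose is present, so OrvY is inactive.
No activator is available at the *sibZ* promoter, so *sibZ* is not transcribed.
So SibZ is not produced.
With no repressor bound, *wexR* is transcribed.
So WexR is produced and active.
Malonate is present, so ElnG is inactive.
No repressor is bound and VelJ and WexR are active, so *gixW* is transcribed.

ON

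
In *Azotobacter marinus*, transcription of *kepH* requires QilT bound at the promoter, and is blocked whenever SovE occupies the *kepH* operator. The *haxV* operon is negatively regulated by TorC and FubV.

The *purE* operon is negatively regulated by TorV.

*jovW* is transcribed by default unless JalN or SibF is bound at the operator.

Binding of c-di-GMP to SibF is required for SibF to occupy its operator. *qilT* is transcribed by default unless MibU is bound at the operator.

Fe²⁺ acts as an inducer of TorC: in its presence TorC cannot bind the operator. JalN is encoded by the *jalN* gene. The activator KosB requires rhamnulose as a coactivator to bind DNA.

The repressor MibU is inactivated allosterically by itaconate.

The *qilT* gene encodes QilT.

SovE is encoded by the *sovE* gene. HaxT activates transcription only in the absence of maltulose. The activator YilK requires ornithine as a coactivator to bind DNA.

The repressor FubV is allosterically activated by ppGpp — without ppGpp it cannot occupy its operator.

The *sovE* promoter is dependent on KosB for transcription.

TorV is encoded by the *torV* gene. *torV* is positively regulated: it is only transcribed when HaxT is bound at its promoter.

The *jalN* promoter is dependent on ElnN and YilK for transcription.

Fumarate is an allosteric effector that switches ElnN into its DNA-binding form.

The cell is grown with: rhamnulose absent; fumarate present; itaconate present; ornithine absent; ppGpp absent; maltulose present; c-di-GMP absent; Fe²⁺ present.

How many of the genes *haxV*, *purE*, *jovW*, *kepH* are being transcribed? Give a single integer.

4

Fe²⁺ is present, so TorC is inactive.
ppGpp is absent, so FubV is inactive.
With no repressor bound, *haxV* is transcribed.
→ *haxV* is ON.
Maltulose is present, so HaxT is inactive.
Required activator HaxT is absent, so *torV* is not transcribed.
So TorV is not produced.
With no repressor bound, *purE* is transcribed.
→ *purE* is ON.
Fumarate is present, so ElnN is active.
Ornithine is absent, so YilK is inactive.
Required activator YilK is absent, so *jalN* is not transcribed.
So JalN is not produced.
c-di-GMP is absent, so SibF is inactive.
With no repressor bound, *jovW* is transcribed.
→ *jovW* is ON.
Itaconate is present, so MibU is inactive.
With no repressor bound, *qilT* is transcribed.
So QilT is produced and active.
Rhamnulose is absent, so KosB is inactive.
Required activator KosB is absent, so *sovE* is not transcribed.
So SovE is not produced.
No repressor is bound and QilT is active, so *kepH* is transcribed.
→ *kepH* is ON.
4 of the 4 genes are transcribed.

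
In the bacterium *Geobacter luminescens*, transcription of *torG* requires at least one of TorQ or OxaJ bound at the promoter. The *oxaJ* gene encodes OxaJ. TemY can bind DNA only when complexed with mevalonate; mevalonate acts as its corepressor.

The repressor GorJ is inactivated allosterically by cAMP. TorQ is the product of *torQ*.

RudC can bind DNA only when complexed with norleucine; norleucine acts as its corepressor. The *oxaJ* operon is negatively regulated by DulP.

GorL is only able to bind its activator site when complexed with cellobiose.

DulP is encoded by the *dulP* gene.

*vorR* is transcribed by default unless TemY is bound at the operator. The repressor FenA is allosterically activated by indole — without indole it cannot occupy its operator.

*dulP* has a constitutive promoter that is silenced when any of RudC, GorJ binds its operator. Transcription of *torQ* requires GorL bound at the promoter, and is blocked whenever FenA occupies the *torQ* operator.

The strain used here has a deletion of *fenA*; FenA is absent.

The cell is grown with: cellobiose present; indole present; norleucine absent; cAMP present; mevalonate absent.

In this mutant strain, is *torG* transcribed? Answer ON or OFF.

FenA is non-functional in this strain, so it has no effect.
Cellobiose is present, so GorL is active.
No repressor is bound and GorL is active, so *torQ* is transcribed.
So TorQ is produced and active.
Norleucine is absent, so RudC is inactive.
cAMP is present, so GorJ is inactive.
With no repressor bound, *dulP* is transcribed.
So DulP is produced and active.
With repressor DulP bound, *oxaJ* is not transcribed.
So OxaJ is not produced.
Activator TorQ is present, so *torG* is transcribed.

ON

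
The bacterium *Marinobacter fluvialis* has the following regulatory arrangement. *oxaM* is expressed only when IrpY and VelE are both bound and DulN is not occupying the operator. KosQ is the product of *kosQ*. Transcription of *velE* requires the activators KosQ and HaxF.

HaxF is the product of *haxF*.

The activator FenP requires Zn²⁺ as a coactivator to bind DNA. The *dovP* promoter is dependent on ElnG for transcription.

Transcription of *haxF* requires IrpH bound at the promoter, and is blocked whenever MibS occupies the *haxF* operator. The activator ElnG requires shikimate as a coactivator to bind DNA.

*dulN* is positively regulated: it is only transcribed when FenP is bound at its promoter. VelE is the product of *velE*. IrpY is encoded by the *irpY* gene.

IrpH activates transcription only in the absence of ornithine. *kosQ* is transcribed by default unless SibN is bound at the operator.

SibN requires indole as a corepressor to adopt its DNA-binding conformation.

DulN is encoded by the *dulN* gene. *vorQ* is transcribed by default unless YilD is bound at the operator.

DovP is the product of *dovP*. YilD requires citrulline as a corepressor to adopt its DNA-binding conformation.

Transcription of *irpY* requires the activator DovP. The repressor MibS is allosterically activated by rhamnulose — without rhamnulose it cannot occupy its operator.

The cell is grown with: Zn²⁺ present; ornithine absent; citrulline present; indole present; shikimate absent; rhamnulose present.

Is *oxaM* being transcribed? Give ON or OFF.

OFF

Zn²⁺ is present, so FenP is active.
No repressor is bound and FenP is active, so *dulN* is transcribed.
So DulN is produced and active.
Shikimate is absent, so ElnG is inactive.
Required activator ElnG is absent, so *dovP* is not transcribed.
So DovP is not produced.
Required activator DovP is absent, so *irpY* is not transcribed.
So IrpY is not produced.
Indole is present, so SibN is active.
With repressor SibN bound, *kosQ* is not transcribed.
So KosQ is not produced.
Ornithine is absent, so IrpH is active.
Rhamnulose is present, so MibS is active.
With repressor MibS bound, *haxF* is not transcribed.
So HaxF is not produced.
Required activator KosQ is absent, so *velE* is not transcribed.
So VelE is not produced.
With repressor DulN bound, *oxaM* is not transcribed.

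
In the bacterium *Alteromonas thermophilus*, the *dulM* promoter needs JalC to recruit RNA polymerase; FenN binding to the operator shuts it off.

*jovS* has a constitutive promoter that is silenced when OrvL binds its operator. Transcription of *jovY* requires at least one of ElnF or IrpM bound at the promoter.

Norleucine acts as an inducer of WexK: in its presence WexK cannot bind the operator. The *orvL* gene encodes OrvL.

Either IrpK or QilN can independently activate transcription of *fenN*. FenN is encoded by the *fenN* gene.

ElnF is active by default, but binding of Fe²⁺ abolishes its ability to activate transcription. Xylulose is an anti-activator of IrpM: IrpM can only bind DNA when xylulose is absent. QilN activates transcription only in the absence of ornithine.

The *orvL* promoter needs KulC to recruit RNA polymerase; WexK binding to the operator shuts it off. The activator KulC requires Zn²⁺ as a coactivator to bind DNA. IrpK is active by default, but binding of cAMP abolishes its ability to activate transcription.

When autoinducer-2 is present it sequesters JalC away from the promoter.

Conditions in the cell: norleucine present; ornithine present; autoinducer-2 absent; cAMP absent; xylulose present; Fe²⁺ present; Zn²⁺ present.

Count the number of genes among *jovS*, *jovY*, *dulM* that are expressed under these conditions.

Zn²⁺ is present, so KulC is active.
Norleucine is present, so WexK is inactive.
No repressor is bound and KulC is active, so *orvL* is transcribed.
So OrvL is produced and active.
With repressor OrvL bound, *jovS* is not transcribed.
→ *jovS* is OFF.
Fe²⁺ is present, so ElnF is inactive.
Xylulose is present, so IrpM is inactive.
No activator is available at the *jovY* promoter, so *jovY* is not transcribed.
→ *jovY* is OFF.
cAMP is absent, so IrpK is active.
Ornithine is present, so QilN is inactive.
Activator IrpK is present, so *fenN* is transcribed.
So FenN is produced and active.
Autoinducer-2 is absent, so JalC is active.
With repressor FenN bound, *dulM* is not transcribed.
→ *dulM* is OFF.
0 of the 3 genes are transcribed.

0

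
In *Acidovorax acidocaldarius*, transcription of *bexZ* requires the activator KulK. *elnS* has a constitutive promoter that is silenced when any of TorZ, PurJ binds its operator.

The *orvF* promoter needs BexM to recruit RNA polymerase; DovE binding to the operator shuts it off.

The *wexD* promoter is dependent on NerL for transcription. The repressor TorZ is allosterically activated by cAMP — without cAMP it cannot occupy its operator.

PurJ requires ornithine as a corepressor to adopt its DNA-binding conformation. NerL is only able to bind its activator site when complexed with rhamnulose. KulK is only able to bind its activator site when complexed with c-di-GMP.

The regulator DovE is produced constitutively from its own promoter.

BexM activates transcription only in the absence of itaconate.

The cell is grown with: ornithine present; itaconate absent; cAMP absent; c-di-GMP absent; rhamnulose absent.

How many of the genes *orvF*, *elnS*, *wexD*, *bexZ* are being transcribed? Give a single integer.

0

DovE is produced constitutively and is active.
Itaconate is absent, so BexM is active.
With repressor DovE bound, *orvF* is not transcribed.
→ *orvF* is OFF.
cAMP is absent, so TorZ is inactive.
Ornithine is present, so PurJ is active.
With repressor PurJ bound, *elnS* is not transcribed.
→ *elnS* is OFF.
Rhamnulose is absent, so NerL is inactive.
Required activator NerL is absent, so *wexD* is not transcribed.
→ *wexD* is OFF.
c-di-GMP is absent, so KulK is inactive.
Required activator KulK is absent, so *bexZ* is not transcribed.
→ *bexZ* is OFF.
0 of the 4 genes are transcribed.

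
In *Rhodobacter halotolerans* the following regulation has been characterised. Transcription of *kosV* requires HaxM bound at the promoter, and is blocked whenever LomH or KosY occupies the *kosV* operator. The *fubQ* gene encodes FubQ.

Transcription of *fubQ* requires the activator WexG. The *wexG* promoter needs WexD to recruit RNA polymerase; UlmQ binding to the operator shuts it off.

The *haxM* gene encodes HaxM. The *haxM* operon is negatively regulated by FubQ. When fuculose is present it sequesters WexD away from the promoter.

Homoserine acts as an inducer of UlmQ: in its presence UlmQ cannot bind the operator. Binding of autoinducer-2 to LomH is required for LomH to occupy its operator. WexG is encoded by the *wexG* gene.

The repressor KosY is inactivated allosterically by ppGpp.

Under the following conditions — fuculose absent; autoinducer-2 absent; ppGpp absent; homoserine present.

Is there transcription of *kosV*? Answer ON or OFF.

Fuculose is absent, so WexD is active.
Homoserine is present, so UlmQ is inactive.
No repressor is bound and WexD is active, so *wexG* is transcribed.
So WexG is produced and active.
No repressor is bound and WexG is active, so *fubQ* is transcribed.
So FubQ is produced and active.
With repressor FubQ bound, *haxM* is not transcribed.
So HaxM is not produced.
Autoinducer-2 is absent, so LomH is inactive.
ppGpp is absent, so KosY is active.
With repressor KosY bound, *kosV* is not transcribed.

OFF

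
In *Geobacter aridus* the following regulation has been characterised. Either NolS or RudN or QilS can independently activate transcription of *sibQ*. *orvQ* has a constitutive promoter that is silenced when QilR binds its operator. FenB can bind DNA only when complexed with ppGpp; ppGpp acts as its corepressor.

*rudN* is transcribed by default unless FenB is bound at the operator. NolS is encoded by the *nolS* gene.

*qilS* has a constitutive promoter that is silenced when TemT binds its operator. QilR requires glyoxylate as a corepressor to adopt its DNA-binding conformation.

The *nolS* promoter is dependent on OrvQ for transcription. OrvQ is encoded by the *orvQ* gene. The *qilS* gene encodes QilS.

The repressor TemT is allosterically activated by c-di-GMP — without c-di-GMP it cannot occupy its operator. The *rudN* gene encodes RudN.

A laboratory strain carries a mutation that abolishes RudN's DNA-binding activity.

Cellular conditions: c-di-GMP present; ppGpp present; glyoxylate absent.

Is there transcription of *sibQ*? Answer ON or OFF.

ON

Glyoxylate is absent, so QilR is inactive.
With no repressor bound, *orvQ* is transcribed.
So OrvQ is produced and active.
No repressor is bound and OrvQ is active, so *nolS* is transcribed.
So NolS is produced and active.
RudN is non-functional in this strain, so it has no effect.
c-di-GMP is present, so TemT is active.
With repressor TemT bound, *qilS* is not transcribed.
So QilS is not produced.
Activator NolS is present, so *sibQ* is transcribed.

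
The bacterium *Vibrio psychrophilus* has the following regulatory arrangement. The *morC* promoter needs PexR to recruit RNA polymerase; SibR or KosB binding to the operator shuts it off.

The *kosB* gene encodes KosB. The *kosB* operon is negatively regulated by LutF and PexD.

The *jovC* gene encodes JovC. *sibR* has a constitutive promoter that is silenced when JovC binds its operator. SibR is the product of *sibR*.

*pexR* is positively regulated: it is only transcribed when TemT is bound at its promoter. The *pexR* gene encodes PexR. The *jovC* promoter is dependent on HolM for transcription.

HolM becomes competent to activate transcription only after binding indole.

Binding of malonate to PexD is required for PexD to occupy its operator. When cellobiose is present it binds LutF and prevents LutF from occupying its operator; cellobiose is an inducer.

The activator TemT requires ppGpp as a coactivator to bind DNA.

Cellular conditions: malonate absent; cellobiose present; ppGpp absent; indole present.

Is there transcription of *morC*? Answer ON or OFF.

Indole is present, so HolM is active.
No repressor is bound and HolM is active, so *jovC* is transcribed.
So JovC is produced and active.
With repressor JovC bound, *sibR* is not transcribed.
So SibR is not produced.
Cellobiose is present, so LutF is inactive.
Malonate is absent, so PexD is inactive.
With no repressor bound, *kosB* is transcribed.
So KosB is produced and active.
ppGpp is absent, so TemT is inactive.
Required activator TemT is absent, so *pexR* is not transcribed.
So PexR is not produced.
With repressor KosB bound, *morC* is not transcribed.

OFF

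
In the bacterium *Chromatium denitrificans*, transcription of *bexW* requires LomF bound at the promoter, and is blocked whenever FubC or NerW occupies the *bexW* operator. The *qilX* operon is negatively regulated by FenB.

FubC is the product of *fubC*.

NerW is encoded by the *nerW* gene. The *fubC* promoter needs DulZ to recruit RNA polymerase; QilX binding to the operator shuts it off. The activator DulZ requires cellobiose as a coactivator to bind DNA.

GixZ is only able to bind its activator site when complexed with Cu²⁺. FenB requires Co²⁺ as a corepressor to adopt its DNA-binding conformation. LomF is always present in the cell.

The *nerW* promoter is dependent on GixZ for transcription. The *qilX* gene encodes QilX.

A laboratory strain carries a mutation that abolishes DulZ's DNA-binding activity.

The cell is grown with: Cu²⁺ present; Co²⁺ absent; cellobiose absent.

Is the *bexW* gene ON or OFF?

Co²⁺ is absent, so FenB is inactive.
With no repressor bound, *qilX* is transcribed.
So QilX is produced and active.
DulZ is non-functional in this strain, so it has no effect.
With repressor QilX bound, *fubC* is not transcribed.
So FubC is not produced.
LomF is produced constitutively and is active.
Cu²⁺ is present, so GixZ is active.
No repressor is bound and GixZ is active, so *nerW* is transcribed.
So NerW is produced and active.
With repressor NerW bound, *bexW* is not transcribed.

OFF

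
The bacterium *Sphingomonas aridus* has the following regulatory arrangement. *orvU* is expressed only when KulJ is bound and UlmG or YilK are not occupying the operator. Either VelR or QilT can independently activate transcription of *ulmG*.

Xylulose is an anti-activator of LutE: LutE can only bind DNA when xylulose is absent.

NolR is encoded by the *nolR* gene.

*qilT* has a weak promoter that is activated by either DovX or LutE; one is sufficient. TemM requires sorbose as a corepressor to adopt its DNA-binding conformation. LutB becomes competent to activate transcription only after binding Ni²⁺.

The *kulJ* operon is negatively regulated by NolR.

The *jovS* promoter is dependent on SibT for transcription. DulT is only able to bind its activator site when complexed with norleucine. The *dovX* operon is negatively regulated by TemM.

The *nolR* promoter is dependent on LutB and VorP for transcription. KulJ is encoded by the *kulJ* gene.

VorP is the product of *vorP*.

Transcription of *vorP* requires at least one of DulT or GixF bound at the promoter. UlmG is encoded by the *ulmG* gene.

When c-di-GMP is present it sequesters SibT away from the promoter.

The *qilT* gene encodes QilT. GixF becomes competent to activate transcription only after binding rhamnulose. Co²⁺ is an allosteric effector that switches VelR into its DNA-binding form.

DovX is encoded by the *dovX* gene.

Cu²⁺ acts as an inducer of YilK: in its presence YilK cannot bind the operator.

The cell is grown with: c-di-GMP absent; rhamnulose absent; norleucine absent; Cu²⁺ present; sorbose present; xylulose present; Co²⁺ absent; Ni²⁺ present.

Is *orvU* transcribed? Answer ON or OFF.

Co²⁺ is absent, so VelR is inactive.
Sorbose is present, so TemM is active.
With repressor TemM bound, *dovX* is not transcribed.
So DovX is not produced.
Xylulose is present, so LutE is inactive.
No activator is available at the *qilT* promoter, so *qilT* is not transcribed.
So QilT is not produced.
No activator is available at the *ulmG* promoter, so *ulmG* is not transcribed.
So UlmG is not produced.
Cu²⁺ is present, so YilK is inactive.
Ni²⁺ is present, so LutB is active.
Norleucine is absent, so DulT is inactive.
Rhamnulose is absent, so GixF is inactive.
No activator is available at the *vorP* promoter, so *vorP* is not transcribed.
So VorP is not produced.
Required activator VorP is absent, so *nolR* is not transcribed.
So NolR is not produced.
With no repressor bound, *kulJ* is transcribed.
So KulJ is produced and active.
No repressor is bound and KulJ is active, so *orvU* is transcribed.

ON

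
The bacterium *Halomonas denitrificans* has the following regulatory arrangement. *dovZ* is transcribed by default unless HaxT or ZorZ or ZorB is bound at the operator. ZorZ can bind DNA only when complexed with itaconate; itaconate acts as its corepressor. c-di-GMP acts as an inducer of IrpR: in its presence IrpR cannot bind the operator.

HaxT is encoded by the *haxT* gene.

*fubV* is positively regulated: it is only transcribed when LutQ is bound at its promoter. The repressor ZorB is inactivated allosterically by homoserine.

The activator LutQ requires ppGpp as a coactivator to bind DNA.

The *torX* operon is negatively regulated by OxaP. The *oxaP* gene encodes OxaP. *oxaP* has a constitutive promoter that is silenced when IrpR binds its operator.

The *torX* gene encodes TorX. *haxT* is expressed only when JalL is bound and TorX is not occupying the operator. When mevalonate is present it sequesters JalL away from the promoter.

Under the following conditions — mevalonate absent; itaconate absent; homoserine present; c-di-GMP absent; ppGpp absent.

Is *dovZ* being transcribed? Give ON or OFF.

ON

Mevalonate is absent, so JalL is active.
c-di-GMP is absent, so IrpR is active.
With repressor IrpR bound, *oxaP* is not transcribed.
So OxaP is not produced.
With no repressor bound, *torX* is transcribed.
So TorX is produced and active.
With repressor TorX bound, *haxT* is not transcribed.
So HaxT is not produced.
Itaconate is absent, so ZorZ is inactive.
Homoserine is present, so ZorB is inactive.
With no repressor bound, *dovZ* is transcribed.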